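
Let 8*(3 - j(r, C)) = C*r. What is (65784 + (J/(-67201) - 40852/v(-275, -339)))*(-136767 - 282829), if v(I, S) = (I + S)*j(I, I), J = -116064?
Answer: -2265953651948371504352/82089583153 ≈ -2.7603e+10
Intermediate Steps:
j(r, C) = 3 - C*r/8
v(I, S) = (3 - I**2/8)*(I + S) (v(I, S) = (I + S)*(3 - I*I/8) = (I + S)*(3 - I**2/8) = (3 - I**2/8)*(I + S))
(65784 + (J/(-67201) - 40852/v(-275, -339)))*(-136767 - 282829) = (65784 + (-116064/(-67201) - 40852*(-8/((-275 - 339)*(-24 + (-275)**2)))))*(-136767 - 282829) = (65784 + (-116064*(-1/67201) - 40852*4/(307*(-24 + 75625))))*(-419596) = (65784 + (116064/67201 - 40852/((-1/8*75601*(-614)))))*(-419596) = (65784 + (116064/67201 - 40852/23209507/4))*(-419596) = (65784 + (116064/67201 - 40852*4/23209507))*(-419596) = (65784 + (116064/67201 - 163408/23209507))*(-419596) = (65784 + 2682807039440/1559702079907)*(-419596) = (102606124431641528/1559702079907)*(-419596) = -2265953651948371504352/82089583153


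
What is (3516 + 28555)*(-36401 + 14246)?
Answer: -710533005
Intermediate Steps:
(3516 + 28555)*(-36401 + 14246) = 32071*(-22155) = -710533005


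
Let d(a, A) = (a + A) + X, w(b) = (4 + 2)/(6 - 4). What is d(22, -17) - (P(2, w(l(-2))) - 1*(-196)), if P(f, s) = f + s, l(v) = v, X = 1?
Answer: -195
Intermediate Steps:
w(b) = 3 (w(b) = 6/2 = 6*(1/2) = 3)
d(a, A) = 1 + A + a (d(a, A) = (a + A) + 1 = (A + a) + 1 = 1 + A + a)
d(22, -17) - (P(2, w(l(-2))) - 1*(-196)) = (1 - 17 + 22) - ((2 + 3) - 1*(-196)) = 6 - (5 + 196) = 6 - 1*201 = 6 - 201 = -195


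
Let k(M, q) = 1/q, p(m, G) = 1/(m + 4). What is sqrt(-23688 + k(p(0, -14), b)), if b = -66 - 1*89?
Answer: I*sqrt(569104355)/155 ≈ 153.91*I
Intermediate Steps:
p(m, G) = 1/(4 + m)
b = -155 (b = -66 - 89 = -155)
sqrt(-23688 + k(p(0, -14), b)) = sqrt(-23688 + 1/(-155)) = sqrt(-23688 - 1/155) = sqrt(-3671641/155) = I*sqrt(569104355)/155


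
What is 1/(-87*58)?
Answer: -1/5046 ≈ -0.00019818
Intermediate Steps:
1/(-87*58) = 1/(-5046) = -1/5046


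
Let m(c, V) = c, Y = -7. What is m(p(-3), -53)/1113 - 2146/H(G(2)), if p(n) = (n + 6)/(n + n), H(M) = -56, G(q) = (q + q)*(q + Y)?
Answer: 170605/4452 ≈ 38.321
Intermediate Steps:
G(q) = 2*q*(-7 + q) (G(q) = (q + q)*(q - 7) = (2*q)*(-7 + q) = 2*q*(-7 + q))
p(n) = (6 + n)/(2*n) (p(n) = (6 + n)/((2*n)) = (6 + n)*(1/(2*n)) = (6 + n)/(2*n))
m(p(-3), -53)/1113 - 2146/H(G(2)) = ((½)*(6 - 3)/(-3))/1113 - 2146/(-56) = ((½)*(-⅓)*3)*(1/1113) - 2146*(-1/56) = -½*1/1113 + 1073/28 = -1/2226 + 1073/28 = 170605/4452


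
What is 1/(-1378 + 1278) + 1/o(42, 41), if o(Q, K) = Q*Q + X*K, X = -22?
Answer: -381/43100 ≈ -0.0088399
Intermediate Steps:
o(Q, K) = Q**2 - 22*K (o(Q, K) = Q*Q - 22*K = Q**2 - 22*K)
1/(-1378 + 1278) + 1/o(42, 41) = 1/(-1378 + 1278) + 1/(42**2 - 22*41) = 1/(-100) + 1/(1764 - 902) = -1/100 + 1/862 = -381/43100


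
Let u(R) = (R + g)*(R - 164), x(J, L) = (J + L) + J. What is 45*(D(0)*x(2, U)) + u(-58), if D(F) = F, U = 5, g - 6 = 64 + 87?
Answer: -21978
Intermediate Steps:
g = 157 (g = 6 + (64 + 87) = 6 + 151 = 157)
x(J, L) = L + 2*J
u(R) = (-164 + R)*(157 + R) (u(R) = (R + 157)*(R - 164) = (157 + R)*(-164 + R) = (-164 + R)*(157 + R))
45*(D(0)*x(2, U)) + u(-58) = 45*(0*(5 + 2*2)) + (-25748 + (-58)² - 7*(-58)) = 45*(0*(5 + 4)) + (-25748 + 3364 + 406) = 45*(0*9) - 21978 = 45*0 - 21978 = 0 - 21978 = -21978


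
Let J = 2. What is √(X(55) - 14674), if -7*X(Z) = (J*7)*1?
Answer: 2*I*√3669 ≈ 121.14*I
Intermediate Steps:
X(Z) = -2 (X(Z) = -2*7/7 = -2)
√(X(55) - 14674) = √(-2 - 14674) = √(-14676) = 2*I*√3669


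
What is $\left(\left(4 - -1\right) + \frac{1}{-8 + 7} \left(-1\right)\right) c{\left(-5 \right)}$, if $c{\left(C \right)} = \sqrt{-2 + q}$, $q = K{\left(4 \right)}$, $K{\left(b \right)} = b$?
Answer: $6 \sqrt{2} \approx 8.4853$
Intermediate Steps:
$q = 4$
$c{\left(C \right)} = \sqrt{2}$ ($c{\left(C \right)} = \sqrt{-2 + 4} = \sqrt{2}$)
$\left(\left(4 - -1\right) + \frac{1}{-8 + 7} \left(-1\right)\right) c{\left(-5 \right)} = \left(\left(4 - -1\right) + \frac{1}{-8 + 7} \left(-1\right)\right) \sqrt{2} = \left(\left(4 + 1\right) + \frac{1}{-1} \left(-1\right)\right) \sqrt{2} = \left(5 - -1\right) \sqrt{2} = \left(5 + 1\right) \sqrt{2} = 6 \sqrt{2}$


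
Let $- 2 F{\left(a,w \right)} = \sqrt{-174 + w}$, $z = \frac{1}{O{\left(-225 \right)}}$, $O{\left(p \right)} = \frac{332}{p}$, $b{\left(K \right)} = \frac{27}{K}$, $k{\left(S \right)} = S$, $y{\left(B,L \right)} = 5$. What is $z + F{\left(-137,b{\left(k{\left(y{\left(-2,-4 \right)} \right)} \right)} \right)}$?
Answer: $- \frac{225}{332} - \frac{i \sqrt{4215}}{10} \approx -0.67771 - 6.4923 i$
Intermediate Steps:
$z = - \frac{225}{332}$ ($z = \frac{1}{332 \frac{1}{-225}} = \frac{1}{332 \left(- \frac{1}{225}\right)} = \frac{1}{- \frac{332}{225}} = - \frac{225}{332} \approx -0.67771$)
$F{\left(a,w \right)} = - \frac{\sqrt{-174 + w}}{2}$
$z + F{\left(-137,b{\left(k{\left(y{\left(-2,-4 \right)} \right)} \right)} \right)} = - \frac{225}{332} - \frac{\sqrt{-174 + \frac{27}{5}}}{2} = - \frac{225}{332} - \frac{\sqrt{- \frac{843}{5}}}{2} = - \frac{225}{332} - \frac{\frac{1}{5} i \sqrt{4215}}{2} = - \frac{225}{332} - \frac{i \sqrt{4215}}{10}$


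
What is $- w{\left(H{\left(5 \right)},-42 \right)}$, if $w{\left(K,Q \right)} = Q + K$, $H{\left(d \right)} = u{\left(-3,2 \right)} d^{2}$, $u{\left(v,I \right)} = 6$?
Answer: $-108$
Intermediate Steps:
$H{\left(d \right)} = 6 d^{2}$
$w{\left(K,Q \right)} = K + Q$
$- w{\left(H{\left(5 \right)},-42 \right)} = - (6 \cdot 5^{2} - 42) = - (6 \cdot 25 - 42) = - (150 - 42) = \left(-1\right) 108 = -108$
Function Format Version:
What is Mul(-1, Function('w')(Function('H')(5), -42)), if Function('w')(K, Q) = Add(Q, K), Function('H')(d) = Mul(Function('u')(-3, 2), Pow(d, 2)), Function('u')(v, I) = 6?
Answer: -108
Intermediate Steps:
Function('H')(d) = Mul(6, Pow(d, 2))
Function('w')(K, Q) = Add(K, Q)
Mul(-1, Function('w')(Function('H')(5), -42)) = Mul(-1, Add(Mul(6, Pow(5, 2)), -42)) = Mul(-1, Add(Mul(6, 25), -42)) = Mul(-1, Add(150, -42)) = Mul(-1, 108) = -108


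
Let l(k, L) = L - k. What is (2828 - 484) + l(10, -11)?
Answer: 2323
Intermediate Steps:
(2828 - 484) + l(10, -11) = (2828 - 484) + (-11 - 1*10) = 2344 + (-11 - 10) = 2344 - 21 = 2323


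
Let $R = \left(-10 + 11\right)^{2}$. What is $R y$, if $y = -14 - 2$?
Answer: $-16$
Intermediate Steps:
$y = -16$ ($y = -14 - 2 = -16$)
$R = 1$ ($R = 1^{2} = 1$)
$R y = 1 \left(-16\right) = -16$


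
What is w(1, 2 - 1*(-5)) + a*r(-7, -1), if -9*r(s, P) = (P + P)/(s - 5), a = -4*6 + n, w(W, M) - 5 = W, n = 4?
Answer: 172/27 ≈ 6.3704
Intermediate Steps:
w(W, M) = 5 + W
a = -20 (a = -4*6 + 4 = -24 + 4 = -20)
r(s, P) = -2*P/(9*(-5 + s)) (r(s, P) = -(P + P)/(9*(s - 5)) = -2*P/(9*(-5 + s)))
w(1, 2 - 1*(-5)) + a*r(-7, -1) = (5 + 1) - (-40)*(-1)/(-45 + 9*(-7)) = 6 - (-40)*(-1)/(-45 - 63) = 6 - (-40)*(-1)/(-108) = 6 - (-40)*(-1)*(-1)/108 = 6 - 20*(-1/54) = 6 + 10/27 = 172/27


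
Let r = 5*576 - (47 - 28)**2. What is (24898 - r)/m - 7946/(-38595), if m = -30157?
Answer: -624089983/1163909415 ≈ -0.53620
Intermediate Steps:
r = 2519 (r = 2880 - 1*19**2 = 2880 - 1*361 = 2880 - 361 = 2519)
(24898 - r)/m - 7946/(-38595) = (24898 - 1*2519)/(-30157) - 7946/(-38595) = (24898 - 2519)*(-1/30157) - 7946*(-1/38595) = 22379*(-1/30157) + 7946/38595 = -22379/30157 + 7946/38595 = -624089983/1163909415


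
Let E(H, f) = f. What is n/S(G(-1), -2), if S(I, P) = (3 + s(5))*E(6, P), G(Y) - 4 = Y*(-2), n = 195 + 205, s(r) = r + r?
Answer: -200/13 ≈ -15.385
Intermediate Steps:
s(r) = 2*r
n = 400
G(Y) = 4 - 2*Y (G(Y) = 4 + Y*(-2) = 4 - 2*Y)
S(I, P) = 13*P (S(I, P) = (3 + 2*5)*P = (3 + 10)*P = 13*P)
n/S(G(-1), -2) = 400/((13*(-2))) = 400/(-26) = 400*(-1/26) = -200/13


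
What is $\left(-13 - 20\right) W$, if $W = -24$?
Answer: $792$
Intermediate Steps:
$\left(-13 - 20\right) W = \left(-13 - 20\right) \left(-24\right) = \left(-33\right) \left(-24\right) = 792$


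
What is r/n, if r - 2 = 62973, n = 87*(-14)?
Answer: -62975/1218 ≈ -51.704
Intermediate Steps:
n = -1218
r = 62975 (r = 2 + 62973 = 62975)
r/n = 62975/(-1218) = 62975*(-1/1218) = -62975/1218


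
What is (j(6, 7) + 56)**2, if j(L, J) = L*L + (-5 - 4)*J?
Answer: 841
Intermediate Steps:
j(L, J) = L**2 - 9*J
(j(6, 7) + 56)**2 = ((6**2 - 9*7) + 56)**2 = ((36 - 63) + 56)**2 = (-27 + 56)**2 = 29**2 = 841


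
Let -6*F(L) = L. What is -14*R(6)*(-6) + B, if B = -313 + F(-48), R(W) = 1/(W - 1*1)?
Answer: -1441/5 ≈ -288.20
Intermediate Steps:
R(W) = 1/(-1 + W) (R(W) = 1/(W - 1) = 1/(-1 + W))
F(L) = -L/6
B = -305 (B = -313 - ⅙*(-48) = -313 + 8 = -305)
-14*R(6)*(-6) + B = -14/(-1 + 6)*(-6) - 305 = -14/5*(-6) - 305 = 84/5 - 305 = -1441/5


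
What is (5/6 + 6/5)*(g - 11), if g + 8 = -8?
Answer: -549/10 ≈ -54.900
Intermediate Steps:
g = -16 (g = -8 - 8 = -16)
(5/6 + 6/5)*(g - 11) = (5/6 + 6/5)*(-16 - 11) = (5*(⅙) + 6*(⅕))*(-27) = (⅚ + 6/5)*(-27) = (61/30)*(-27) = -549/10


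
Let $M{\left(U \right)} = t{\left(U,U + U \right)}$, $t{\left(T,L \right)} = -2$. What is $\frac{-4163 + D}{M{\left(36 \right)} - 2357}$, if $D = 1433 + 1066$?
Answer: $\frac{1664}{2359} \approx 0.70538$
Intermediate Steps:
$D = 2499$
$M{\left(U \right)} = -2$
$\frac{-4163 + D}{M{\left(36 \right)} - 2357} = \frac{-4163 + 2499}{-2 - 2357} = - \frac{1664}{-2359} = \left(-1664\right) \left(- \frac{1}{2359}\right) = \frac{1664}{2359}$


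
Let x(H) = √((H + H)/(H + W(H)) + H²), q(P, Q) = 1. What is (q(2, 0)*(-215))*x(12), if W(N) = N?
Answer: -215*√145 ≈ -2588.9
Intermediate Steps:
x(H) = √(1 + H²) (x(H) = √((H + H)/(H + H) + H²) = √((2*H)/((2*H)) + H²) = √((2*H)*(1/(2*H)) + H²) = √(1 + H²))
(q(2, 0)*(-215))*x(12) = (1*(-215))*√(1 + 12²) = -215*√(1 + 144) = -215*√145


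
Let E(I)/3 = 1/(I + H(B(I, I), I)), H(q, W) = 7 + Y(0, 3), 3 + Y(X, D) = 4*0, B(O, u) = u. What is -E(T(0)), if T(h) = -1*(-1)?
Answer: -3/5 ≈ -0.60000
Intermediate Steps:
Y(X, D) = -3 (Y(X, D) = -3 + 4*0 = -3 + 0 = -3)
H(q, W) = 4 (H(q, W) = 7 - 3 = 4)
T(h) = 1
E(I) = 3/(4 + I) (E(I) = 3/(I + 4) = 3/(4 + I))
-E(T(0)) = -3/(4 + 1) = -3/5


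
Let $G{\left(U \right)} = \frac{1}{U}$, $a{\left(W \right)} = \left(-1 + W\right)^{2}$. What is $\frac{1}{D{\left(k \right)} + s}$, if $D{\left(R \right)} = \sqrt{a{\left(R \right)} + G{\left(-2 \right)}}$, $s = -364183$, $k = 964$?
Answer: $- \frac{728366}{265256660241} - \frac{\sqrt{3709474}}{265256660241} \approx -2.7532 \cdot 10^{-6}$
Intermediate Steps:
$D{\left(R \right)} = \sqrt{- \frac{1}{2} + \left(-1 + R\right)^{2}}$ ($D{\left(R \right)} = \sqrt{\left(-1 + R\right)^{2} + \frac{1}{-2}} = \sqrt{\left(-1 + R\right)^{2} - \frac{1}{2}} = \sqrt{- \frac{1}{2} + \left(-1 + R\right)^{2}}$)
$\frac{1}{D{\left(k \right)} + s} = \frac{1}{\frac{\sqrt{-2 + 4 \left(-1 + 964\right)^{2}}}{2} - 364183} = \frac{1}{\frac{\sqrt{-2 + 4 \cdot 963^{2}}}{2} - 364183} = \frac{1}{\frac{\sqrt{-2 + 4 \cdot 927369}}{2} - 364183} = \frac{1}{\frac{\sqrt{-2 + 3709476}}{2} - 364183} = \frac{1}{\frac{\sqrt{3709474}}{2} - 364183} = \frac{1}{-364183 + \frac{\sqrt{3709474}}{2}}$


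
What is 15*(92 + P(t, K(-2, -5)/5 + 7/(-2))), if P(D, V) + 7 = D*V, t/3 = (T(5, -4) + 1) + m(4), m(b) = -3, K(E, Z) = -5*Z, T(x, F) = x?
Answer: 2955/2 ≈ 1477.5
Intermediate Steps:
t = 9 (t = 3*((5 + 1) - 3) = 3*(6 - 3) = 3*3 = 9)
P(D, V) = -7 + D*V
15*(92 + P(t, K(-2, -5)/5 + 7/(-2))) = 15*(92 + (-7 + 9*(-5*(-5)/5 + 7/(-2)))) = 15*(92 + (-7 + 9*(25*(1/5) + 7*(-1/2)))) = 15*(92 + (-7 + 9*(5 - 7/2))) = 15*(92 + (-7 + 9*(3/2))) = 15*(92 + (-7 + 27/2)) = 15*(92 + 13/2) = 15*(197/2) = 2955/2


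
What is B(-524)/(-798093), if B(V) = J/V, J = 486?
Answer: 3/2581486 ≈ 1.1621e-6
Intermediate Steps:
B(V) = 486/V
B(-524)/(-798093) = (486/(-524))/(-798093) = (486*(-1/524))*(-1/798093) = -243/262*(-1/798093) = 3/2581486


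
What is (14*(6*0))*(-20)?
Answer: 0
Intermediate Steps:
(14*(6*0))*(-20) = (14*0)*(-20) = 0*(-20) = 0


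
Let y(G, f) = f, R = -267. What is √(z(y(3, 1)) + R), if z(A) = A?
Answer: I*√266 ≈ 16.31*I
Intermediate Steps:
√(z(y(3, 1)) + R) = √(1 - 267) = √(-266) = I*√266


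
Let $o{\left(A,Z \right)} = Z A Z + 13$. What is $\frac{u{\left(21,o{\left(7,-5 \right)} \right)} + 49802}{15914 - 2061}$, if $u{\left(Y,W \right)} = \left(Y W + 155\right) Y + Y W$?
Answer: $\frac{139913}{13853} \approx 10.1$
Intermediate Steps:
$o{\left(A,Z \right)} = 13 + A Z^{2}$ ($o{\left(A,Z \right)} = A Z Z + 13 = A Z^{2} + 13 = 13 + A Z^{2}$)
$u{\left(Y,W \right)} = W Y + Y \left(155 + W Y\right)$ ($u{\left(Y,W \right)} = \left(W Y + 155\right) Y + W Y = \left(155 + W Y\right) Y + W Y = Y \left(155 + W Y\right) + W Y = W Y + Y \left(155 + W Y\right)$)
$\frac{u{\left(21,o{\left(7,-5 \right)} \right)} + 49802}{15914 - 2061} = \frac{21 \left(155 + \left(13 + 7 \left(-5\right)^{2}\right) + \left(13 + 7 \left(-5\right)^{2}\right) 21\right) + 49802}{15914 - 2061} = \frac{21 \left(155 + \left(13 + 7 \cdot 25\right) + \left(13 + 7 \cdot 25\right) 21\right) + 49802}{13853} = \left(21 \left(155 + \left(13 + 175\right) + \left(13 + 175\right) 21\right) + 49802\right) \frac{1}{13853} = \left(21 \left(155 + 188 + 188 \cdot 21\right) + 49802\right) \frac{1}{13853} = \left(21 \left(155 + 188 + 3948\right) + 49802\right) \frac{1}{13853} = \left(21 \cdot 4291 + 49802\right) \frac{1}{13853} = \left(90111 + 49802\right) \frac{1}{13853} = 139913 \cdot \frac{1}{13853} = \frac{139913}{13853}$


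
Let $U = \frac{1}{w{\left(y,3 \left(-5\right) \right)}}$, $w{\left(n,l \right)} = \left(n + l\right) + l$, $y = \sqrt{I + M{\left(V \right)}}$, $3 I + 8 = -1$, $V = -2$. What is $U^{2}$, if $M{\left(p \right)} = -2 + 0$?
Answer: $\frac{1}{\left(30 - i \sqrt{5}\right)^{2}} \approx 0.0010928 + 0.00016381 i$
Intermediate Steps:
$I = -3$ ($I = - \frac{8}{3} + \frac{1}{3} \left(-1\right) = - \frac{8}{3} - \frac{1}{3} = -3$)
$M{\left(p \right)} = -2$
$y = i \sqrt{5}$ ($y = \sqrt{-3 - 2} = \sqrt{-5} = i \sqrt{5} \approx 2.2361 i$)
$w{\left(n,l \right)} = n + 2 l$ ($w{\left(n,l \right)} = \left(l + n\right) + l = n + 2 l$)
$U = \frac{1}{-30 + i \sqrt{5}}$ ($U = \frac{1}{i \sqrt{5} + 2 \cdot 3 \left(-5\right)} = \frac{1}{i \sqrt{5} + 2 \left(-15\right)} = \frac{1}{i \sqrt{5} - 30} = \frac{1}{-30 + i \sqrt{5}} \approx -0.033149 - 0.0024708 i$)
$U^{2} = \left(- \frac{6}{181} - \frac{i \sqrt{5}}{905}\right)^{2}$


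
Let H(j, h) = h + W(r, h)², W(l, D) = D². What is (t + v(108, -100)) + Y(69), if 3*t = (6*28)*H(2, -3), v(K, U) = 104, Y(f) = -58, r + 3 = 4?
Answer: 4414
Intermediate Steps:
r = 1 (r = -3 + 4 = 1)
H(j, h) = h + h⁴ (H(j, h) = h + (h²)² = h + h⁴)
t = 4368 (t = ((6*28)*(-3 + (-3)⁴))/3 = (168*(-3 + 81))/3 = (168*78)/3 = (⅓)*13104 = 4368)
(t + v(108, -100)) + Y(69) = (4368 + 104) - 58 = 4472 - 58 = 4414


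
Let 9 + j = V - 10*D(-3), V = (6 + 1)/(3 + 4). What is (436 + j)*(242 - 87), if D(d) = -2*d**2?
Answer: 94240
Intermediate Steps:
V = 1 (V = 7/7 = 7*(1/7) = 1)
j = 172 (j = -9 + (1 - (-20)*(-3)**2) = -9 + (1 - (-20)*9) = -9 + (1 - 10*(-18)) = -9 + (1 + 180) = -9 + 181 = 172)
(436 + j)*(242 - 87) = (436 + 172)*(242 - 87) = 608*155 = 94240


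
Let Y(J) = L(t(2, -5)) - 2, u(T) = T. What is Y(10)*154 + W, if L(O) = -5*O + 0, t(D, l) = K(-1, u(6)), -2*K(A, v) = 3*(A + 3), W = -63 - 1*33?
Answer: 1906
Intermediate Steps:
W = -96 (W = -63 - 33 = -96)
K(A, v) = -9/2 - 3*A/2 (K(A, v) = -3*(A + 3)/2 = -3*(3 + A)/2 = -(9 + 3*A)/2 = -9/2 - 3*A/2)
t(D, l) = -3 (t(D, l) = -9/2 - 3/2*(-1) = -9/2 + 3/2 = -3)
L(O) = -5*O
Y(J) = 13 (Y(J) = -5*(-3) - 2 = 15 - 2 = 13)
Y(10)*154 + W = 13*154 - 96 = 2002 - 96 = 1906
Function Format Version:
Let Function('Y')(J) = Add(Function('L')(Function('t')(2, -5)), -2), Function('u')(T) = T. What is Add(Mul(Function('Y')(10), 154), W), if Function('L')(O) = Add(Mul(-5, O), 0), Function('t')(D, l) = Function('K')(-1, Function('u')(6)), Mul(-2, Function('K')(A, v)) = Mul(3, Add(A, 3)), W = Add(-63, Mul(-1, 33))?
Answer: 1906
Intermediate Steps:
W = -96 (W = Add(-63, -33) = -96)
Function('K')(A, v) = Add(Rational(-9, 2), Mul(Rational(-3, 2), A)) (Function('K')(A, v) = Mul(Rational(-1, 2), Mul(3, Add(A, 3))) = Mul(Rational(-1, 2), Mul(3, Add(3, A))) = Mul(Rational(-1, 2), Add(9, Mul(3, A))) = Add(Rational(-9, 2), Mul(Rational(-3, 2), A)))
Function('t')(D, l) = -3 (Function('t')(D, l) = Add(Rational(-9, 2), Mul(Rational(-3, 2), -1)) = Add(Rational(-9, 2), Rational(3, 2)) = -3)
Function('L')(O) = Mul(-5, O)
Function('Y')(J) = 13 (Function('Y')(J) = Add(Mul(-5, -3), -2) = Add(15, -2) = 13)
Add(Mul(Function('Y')(10), 154), W) = Add(Mul(13, 154), -96) = Add(2002, -96) = 1906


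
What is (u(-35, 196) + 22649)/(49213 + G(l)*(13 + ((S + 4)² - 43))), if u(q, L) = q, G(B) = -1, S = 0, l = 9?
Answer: 7538/16409 ≈ 0.45938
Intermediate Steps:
(u(-35, 196) + 22649)/(49213 + G(l)*(13 + ((S + 4)² - 43))) = (-35 + 22649)/(49213 - (13 + ((0 + 4)² - 43))) = 22614/(49213 - (13 + (4² - 43))) = 22614/(49213 - (13 + (16 - 43))) = 22614/(49213 - (13 - 27)) = 22614/(49213 - 1*(-14)) = 22614/(49213 + 14) = 22614/49227 = 22614*(1/49227) = 7538/16409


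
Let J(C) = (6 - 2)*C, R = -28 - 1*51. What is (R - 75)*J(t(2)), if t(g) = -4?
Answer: 2464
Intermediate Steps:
R = -79 (R = -28 - 51 = -79)
J(C) = 4*C
(R - 75)*J(t(2)) = (-79 - 75)*(4*(-4)) = -154*(-16) = 2464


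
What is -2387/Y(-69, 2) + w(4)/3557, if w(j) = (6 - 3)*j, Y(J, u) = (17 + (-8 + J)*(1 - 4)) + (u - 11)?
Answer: -8487691/850123 ≈ -9.9841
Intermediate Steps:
Y(J, u) = 30 + u - 3*J (Y(J, u) = (17 + (-8 + J)*(-3)) + (-11 + u) = (17 + (24 - 3*J)) + (-11 + u) = (41 - 3*J) + (-11 + u) = 30 + u - 3*J)
w(j) = 3*j
-2387/Y(-69, 2) + w(4)/3557 = -2387/(30 + 2 - 3*(-69)) + (3*4)/3557 = -2387/(30 + 2 + 207) + 12*(1/3557) = -2387/239 + 12/3557 = -8487691/850123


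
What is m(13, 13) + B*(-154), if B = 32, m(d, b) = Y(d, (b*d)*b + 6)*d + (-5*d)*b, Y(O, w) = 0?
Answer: -5773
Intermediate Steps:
m(d, b) = -5*b*d (m(d, b) = 0*d + (-5*d)*b = 0 - 5*b*d = -5*b*d)
m(13, 13) + B*(-154) = -5*13*13 + 32*(-154) = -845 - 4928 = -5773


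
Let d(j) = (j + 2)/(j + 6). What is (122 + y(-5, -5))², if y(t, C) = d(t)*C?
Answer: 18769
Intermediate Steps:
d(j) = (2 + j)/(6 + j)
y(t, C) = C*(2 + t)/(6 + t) (y(t, C) = ((2 + t)/(6 + t))*C = C*(2 + t)/(6 + t))
(122 + y(-5, -5))² = (122 - 5*(2 - 5)/(6 - 5))² = (122 - 5*(-3)/1)² = (122 - 5*1*(-3))² = (122 + 15)² = 137² = 18769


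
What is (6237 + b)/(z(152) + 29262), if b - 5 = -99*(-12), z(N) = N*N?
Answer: 3715/26183 ≈ 0.14189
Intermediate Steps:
z(N) = N²
b = 1193 (b = 5 - 99*(-12) = 5 + 1188 = 1193)
(6237 + b)/(z(152) + 29262) = (6237 + 1193)/(152² + 29262) = 7430/(23104 + 29262) = 7430/52366 = 7430*(1/52366) = 3715/26183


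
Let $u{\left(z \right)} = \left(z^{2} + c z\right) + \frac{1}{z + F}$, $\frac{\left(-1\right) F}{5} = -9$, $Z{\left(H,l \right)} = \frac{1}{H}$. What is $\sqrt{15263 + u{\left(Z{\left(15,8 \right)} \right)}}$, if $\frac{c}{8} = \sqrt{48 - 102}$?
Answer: $\frac{\sqrt{2321506351 + 243360 i \sqrt{6}}}{390} \approx 123.54 + 0.015862 i$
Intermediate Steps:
$F = 45$ ($F = \left(-5\right) \left(-9\right) = 45$)
$c = 24 i \sqrt{6}$ ($c = 8 \sqrt{48 - 102} = 8 \sqrt{-54} = 8 \cdot 3 i \sqrt{6} = 24 i \sqrt{6} \approx 58.788 i$)
$u{\left(z \right)} = z^{2} + \frac{1}{45 + z} + 24 i z \sqrt{6}$ ($u{\left(z \right)} = \left(z^{2} + 24 i \sqrt{6} z\right) + \frac{1}{z + 45} = \left(z^{2} + 24 i z \sqrt{6}\right) + \frac{1}{45 + z} = z^{2} + \frac{1}{45 + z} + 24 i z \sqrt{6}$)
$\sqrt{15263 + u{\left(Z{\left(15,8 \right)} \right)}} = \sqrt{15263 + \frac{1 + \left(\frac{1}{15}\right)^{3} + 45 \left(\frac{1}{15}\right)^{2} + 24 i \sqrt{6} \left(\frac{1}{15}\right)^{2} + \frac{1080 i \sqrt{6}}{15}}{45 + \frac{1}{15}}} = \sqrt{15263 + \frac{1 + \left(\frac{1}{15}\right)^{3} + \frac{45}{225} + \frac{24 i \sqrt{6}}{225} + 1080 i \frac{1}{15} \sqrt{6}}{45 + \frac{1}{15}}} = \sqrt{15263 + \frac{1 + \frac{1}{3375} + 45 \cdot \frac{1}{225} + 24 i \sqrt{6} \cdot \frac{1}{225} + 72 i \sqrt{6}}{\frac{676}{15}}} = \sqrt{15263 + \frac{15 \left(1 + \frac{1}{3375} + \frac{1}{5} + \frac{8 i \sqrt{6}}{75} + 72 i \sqrt{6}\right)}{676}} = \sqrt{15263 + \frac{15 \left(\frac{4051}{3375} + \frac{5408 i \sqrt{6}}{75}\right)}{676}} = \sqrt{15263 + \left(\frac{4051}{152100} + \frac{8 i \sqrt{6}}{5}\right)} = \sqrt{\frac{2321506351}{152100} + \frac{8 i \sqrt{6}}{5}}$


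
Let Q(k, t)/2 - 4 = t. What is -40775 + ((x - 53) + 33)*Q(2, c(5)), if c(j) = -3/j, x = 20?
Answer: -40775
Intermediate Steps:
Q(k, t) = 8 + 2*t
-40775 + ((x - 53) + 33)*Q(2, c(5)) = -40775 + ((20 - 53) + 33)*(8 + 2*(-3/5)) = -40775 + (-33 + 33)*(8 + 2*(-3*⅕)) = -40775 + 0*(8 + 2*(-⅗)) = -40775 + 0*(8 - 6/5) = -40775 + 0*(34/5) = -40775 + 0 = -40775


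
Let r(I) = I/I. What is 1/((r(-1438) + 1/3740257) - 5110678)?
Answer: -3740257/19115245423988 ≈ -1.9567e-7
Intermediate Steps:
r(I) = 1
1/((r(-1438) + 1/3740257) - 5110678) = 1/((1 + 1/3740257) - 5110678) = 1/(3740258/3740257 - 5110678) = 1/(-19115245423988/3740257) = -3740257/19115245423988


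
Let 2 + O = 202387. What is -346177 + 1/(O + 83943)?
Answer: -99120168055/286328 ≈ -3.4618e+5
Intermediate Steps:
O = 202385 (O = -2 + 202387 = 202385)
-346177 + 1/(O + 83943) = -346177 + 1/(202385 + 83943) = -346177 + 1/286328 = -99120168055/286328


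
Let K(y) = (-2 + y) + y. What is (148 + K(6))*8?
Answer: 1264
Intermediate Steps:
K(y) = -2 + 2*y
(148 + K(6))*8 = (148 + (-2 + 2*6))*8 = (148 + (-2 + 12))*8 = (148 + 10)*8 = 158*8 = 1264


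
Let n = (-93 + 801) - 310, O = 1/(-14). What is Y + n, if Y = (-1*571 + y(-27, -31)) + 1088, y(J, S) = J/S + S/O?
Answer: 41846/31 ≈ 1349.9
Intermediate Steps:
O = -1/14 (O = 1*(-1/14) = -1/14 ≈ -0.071429)
y(J, S) = -14*S + J/S (y(J, S) = J/S + S/(-1/14) = J/S + S*(-14) = J/S - 14*S = -14*S + J/S)
n = 398 (n = 708 - 310 = 398)
Y = 29508/31 (Y = (-1*571 + (-14*(-31) - 27/(-31))) + 1088 = (-571 + (434 - 27*(-1/31))) + 1088 = (-571 + (434 + 27/31)) + 1088 = (-571 + 13481/31) + 1088 = -4220/31 + 1088 = 29508/31 ≈ 951.87)
Y + n = 29508/31 + 398 = 41846/31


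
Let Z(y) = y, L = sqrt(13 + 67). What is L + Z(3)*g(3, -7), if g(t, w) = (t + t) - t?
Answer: 9 + 4*sqrt(5) ≈ 17.944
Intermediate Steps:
L = 4*sqrt(5) (L = sqrt(80) = 4*sqrt(5) ≈ 8.9443)
g(t, w) = t (g(t, w) = 2*t - t = t)
L + Z(3)*g(3, -7) = 4*sqrt(5) + 3*3 = 4*sqrt(5) + 9 = 9 + 4*sqrt(5)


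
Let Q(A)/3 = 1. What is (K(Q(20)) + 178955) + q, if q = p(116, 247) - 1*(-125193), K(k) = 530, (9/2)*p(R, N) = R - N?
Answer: 2741840/9 ≈ 3.0465e+5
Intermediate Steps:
Q(A) = 3 (Q(A) = 3*1 = 3)
p(R, N) = -2*N/9 + 2*R/9 (p(R, N) = 2*(R - N)/9 = -2*N/9 + 2*R/9)
q = 1126475/9 (q = (-2/9*247 + (2/9)*116) - 1*(-125193) = (-494/9 + 232/9) + 125193 = -262/9 + 125193 = 1126475/9 ≈ 1.2516e+5)
(K(Q(20)) + 178955) + q = (530 + 178955) + 1126475/9 = 179485 + 1126475/9 = 2741840/9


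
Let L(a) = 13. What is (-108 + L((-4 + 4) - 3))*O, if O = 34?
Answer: -3230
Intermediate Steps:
(-108 + L((-4 + 4) - 3))*O = (-108 + 13)*34 = -95*34 = -3230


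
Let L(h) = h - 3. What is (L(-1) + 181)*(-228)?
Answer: -40356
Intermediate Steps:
L(h) = -3 + h
(L(-1) + 181)*(-228) = ((-3 - 1) + 181)*(-228) = (-4 + 181)*(-228) = 177*(-228) = -40356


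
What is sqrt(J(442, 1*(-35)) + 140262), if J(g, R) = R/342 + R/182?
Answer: sqrt(77015037437)/741 ≈ 374.52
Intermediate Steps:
J(g, R) = 131*R/15561 (J(g, R) = R*(1/342) + R*(1/182) = R/342 + R/182 = 131*R/15561)
sqrt(J(442, 1*(-35)) + 140262) = sqrt(131*(1*(-35))/15561 + 140262) = sqrt((131/15561)*(-35) + 140262) = sqrt(-655/2223 + 140262) = sqrt(311801771/2223) = sqrt(77015037437)/741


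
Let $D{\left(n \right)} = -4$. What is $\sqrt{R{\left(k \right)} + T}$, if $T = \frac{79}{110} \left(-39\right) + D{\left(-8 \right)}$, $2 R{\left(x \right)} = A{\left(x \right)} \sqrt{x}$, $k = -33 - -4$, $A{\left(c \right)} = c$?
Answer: $\frac{\sqrt{-387310 - 175450 i \sqrt{29}}}{110} \approx 5.1177 - 7.6289 i$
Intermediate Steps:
$k = -29$ ($k = -33 + 4 = -29$)
$R{\left(x \right)} = \frac{x^{\frac{3}{2}}}{2}$ ($R{\left(x \right)} = \frac{x \sqrt{x}}{2} = \frac{x^{\frac{3}{2}}}{2}$)
$T = - \frac{3521}{110}$ ($T = \frac{79}{110} \left(-39\right) - 4 = - \frac{3081}{110} - 4 = - \frac{3521}{110} \approx -32.009$)
$\sqrt{R{\left(k \right)} + T} = \sqrt{\frac{\left(-29\right)^{\frac{3}{2}}}{2} - \frac{3521}{110}} = \sqrt{\frac{\left(-29\right) i \sqrt{29}}{2} - \frac{3521}{110}} = \sqrt{- \frac{29 i \sqrt{29}}{2} - \frac{3521}{110}} = \sqrt{- \frac{3521}{110} - \frac{29 i \sqrt{29}}{2}}$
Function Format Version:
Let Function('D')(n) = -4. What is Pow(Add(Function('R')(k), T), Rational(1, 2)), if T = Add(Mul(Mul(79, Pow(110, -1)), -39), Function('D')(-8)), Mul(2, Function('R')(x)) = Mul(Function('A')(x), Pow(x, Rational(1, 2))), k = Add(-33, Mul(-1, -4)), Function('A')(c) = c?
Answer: Mul(Rational(1, 110), Pow(Add(-387310, Mul(-175450, I, Pow(29, Rational(1, 2)))), Rational(1, 2))) ≈ Add(5.1177, Mul(-7.6289, I))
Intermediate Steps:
k = -29 (k = Add(-33, 4) = -29)
Function('R')(x) = Mul(Rational(1, 2), Pow(x, Rational(3, 2))) (Function('R')(x) = Mul(Rational(1, 2), Mul(x, Pow(x, Rational(1, 2)))) = Mul(Rational(1, 2), Pow(x, Rational(3, 2))))
T = Rational(-3521, 110) (T = Add(Mul(Mul(79, Pow(110, -1)), -39), -4) = Add(Mul(Mul(79, Rational(1, 110)), -39), -4) = Add(Mul(Rational(79, 110), -39), -4) = Add(Rational(-3081, 110), -4) = Rational(-3521, 110) ≈ -32.009)
Pow(Add(Function('R')(k), T), Rational(1, 2)) = Pow(Add(Mul(Rational(1, 2), Pow(-29, Rational(3, 2))), Rational(-3521, 110)), Rational(1, 2)) = Pow(Add(Mul(Rational(1, 2), Mul(-29, I, Pow(29, Rational(1, 2)))), Rational(-3521, 110)), Rational(1, 2)) = Pow(Add(Mul(Rational(-29, 2), I, Pow(29, Rational(1, 2))), Rational(-3521, 110)), Rational(1, 2)) = Pow(Add(Rational(-3521, 110), Mul(Rational(-29, 2), I, Pow(29, Rational(1, 2)))), Rational(1, 2))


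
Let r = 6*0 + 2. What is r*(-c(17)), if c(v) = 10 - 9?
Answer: -2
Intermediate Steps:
c(v) = 1
r = 2 (r = 0 + 2 = 2)
r*(-c(17)) = 2*(-1*1) = 2*(-1) = -2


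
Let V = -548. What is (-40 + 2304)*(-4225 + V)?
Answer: -10806072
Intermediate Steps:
(-40 + 2304)*(-4225 + V) = (-40 + 2304)*(-4225 - 548) = 2264*(-4773) = -10806072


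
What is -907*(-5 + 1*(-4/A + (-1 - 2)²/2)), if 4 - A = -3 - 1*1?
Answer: 907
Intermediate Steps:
A = 8 (A = 4 - (-3 - 1*1) = 4 - (-3 - 1) = 4 - 1*(-4) = 4 + 4 = 8)
-907*(-5 + 1*(-4/A + (-1 - 2)²/2)) = -907*(-5 + 1*(-4/8 + (-1 - 2)²/2)) = -907*(-5 + 1*(-4*⅛ + (-3)²*(½))) = -907*(-5 + 1*(-½ + 9*(½))) = -907*(-5 + 1*(-½ + 9/2)) = -907*(-5 + 1*4) = -907*(-5 + 4) = -907*(-1) = 907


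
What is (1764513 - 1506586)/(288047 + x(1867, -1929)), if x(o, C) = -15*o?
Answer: 257927/260042 ≈ 0.99187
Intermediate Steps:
(1764513 - 1506586)/(288047 + x(1867, -1929)) = (1764513 - 1506586)/(288047 - 15*1867) = 257927/(288047 - 28005) = 257927/260042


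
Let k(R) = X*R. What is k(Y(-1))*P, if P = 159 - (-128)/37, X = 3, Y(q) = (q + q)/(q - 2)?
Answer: 12022/37 ≈ 324.92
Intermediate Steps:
Y(q) = 2*q/(-2 + q) (Y(q) = (2*q)/(-2 + q) = 2*q/(-2 + q))
P = 6011/37 (P = 159 - (-128)/37 = 159 - 1*(-128/37) = 159 + 128/37 = 6011/37 ≈ 162.46)
k(R) = 3*R
k(Y(-1))*P = (3*(2*(-1)/(-2 - 1)))*(6011/37) = (3*(2*(-1)/(-3)))*(6011/37) = (3*(2*(-1)*(-1/3)))*(6011/37) = (3*(2/3))*(6011/37) = 2*(6011/37) = 12022/37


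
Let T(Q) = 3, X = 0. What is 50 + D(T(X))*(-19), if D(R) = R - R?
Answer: 50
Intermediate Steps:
D(R) = 0
50 + D(T(X))*(-19) = 50 + 0*(-19) = 50 + 0 = 50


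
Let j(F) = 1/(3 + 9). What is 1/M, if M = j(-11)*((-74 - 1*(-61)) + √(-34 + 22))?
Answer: -156/181 - 24*I*√3/181 ≈ -0.86188 - 0.22966*I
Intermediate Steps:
j(F) = 1/12
M = -13/12 + I*√3/6 (M = ((-74 - 1*(-61)) + √(-34 + 22))/12 = ((-74 + 61) + √(-12))/12 = (-13 + 2*I*√3)/12 = -13/12 + I*√3/6 ≈ -1.0833 + 0.28868*I)
1/M = 1/(-13/12 + I*√3/6)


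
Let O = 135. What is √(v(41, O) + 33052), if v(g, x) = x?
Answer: √33187 ≈ 182.17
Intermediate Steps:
√(v(41, O) + 33052) = √(135 + 33052) = √33187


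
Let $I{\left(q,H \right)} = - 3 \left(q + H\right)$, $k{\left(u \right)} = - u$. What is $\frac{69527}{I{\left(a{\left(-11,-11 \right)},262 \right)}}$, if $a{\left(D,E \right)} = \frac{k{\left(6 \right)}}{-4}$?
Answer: $- \frac{139054}{1581} \approx -87.953$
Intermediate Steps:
$a{\left(D,E \right)} = \frac{3}{2}$ ($a{\left(D,E \right)} = \frac{\left(-1\right) 6}{-4} = \left(-6\right) \left(- \frac{1}{4}\right) = \frac{3}{2}$)
$I{\left(q,H \right)} = - 3 H - 3 q$ ($I{\left(q,H \right)} = - 3 \left(H + q\right) = - 3 H - 3 q$)
$\frac{69527}{I{\left(a{\left(-11,-11 \right)},262 \right)}} = \frac{69527}{\left(-3\right) 262 - \frac{9}{2}} = \frac{69527}{-786 - \frac{9}{2}} = \frac{69527}{- \frac{1581}{2}} = 69527 \left(- \frac{2}{1581}\right) = - \frac{139054}{1581}$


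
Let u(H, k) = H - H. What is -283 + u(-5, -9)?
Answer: -283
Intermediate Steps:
u(H, k) = 0
-283 + u(-5, -9) = -283 + 0 = -283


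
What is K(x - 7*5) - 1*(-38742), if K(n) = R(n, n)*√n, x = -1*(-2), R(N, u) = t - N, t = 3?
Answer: 38742 + 36*I*√33 ≈ 38742.0 + 206.8*I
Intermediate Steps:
R(N, u) = 3 - N
x = 2
K(n) = √n*(3 - n) (K(n) = (3 - n)*√n = √n*(3 - n))
K(x - 7*5) - 1*(-38742) = √(2 - 7*5)*(3 - (2 - 7*5)) - 1*(-38742) = √(2 - 35)*(3 - (2 - 35)) + 38742 = √(-33)*(3 - 1*(-33)) + 38742 = (I*√33)*(3 + 33) + 38742 = (I*√33)*36 + 38742 = 36*I*√33 + 38742 = 38742 + 36*I*√33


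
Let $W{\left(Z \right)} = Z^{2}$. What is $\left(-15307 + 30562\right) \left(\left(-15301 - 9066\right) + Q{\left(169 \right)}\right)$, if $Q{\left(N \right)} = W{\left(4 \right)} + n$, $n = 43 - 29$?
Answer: $-371260935$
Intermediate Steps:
$n = 14$
$Q{\left(N \right)} = 30$ ($Q{\left(N \right)} = 4^{2} + 14 = 16 + 14 = 30$)
$\left(-15307 + 30562\right) \left(\left(-15301 - 9066\right) + Q{\left(169 \right)}\right) = \left(-15307 + 30562\right) \left(\left(-15301 - 9066\right) + 30\right) = 15255 \left(-24367 + 30\right) = 15255 \left(-24337\right) = -371260935$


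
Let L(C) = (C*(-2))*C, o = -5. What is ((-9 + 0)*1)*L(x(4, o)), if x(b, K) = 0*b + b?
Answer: 288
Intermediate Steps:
x(b, K) = b (x(b, K) = 0 + b = b)
L(C) = -2*C² (L(C) = (-2*C)*C = -2*C²)
((-9 + 0)*1)*L(x(4, o)) = ((-9 + 0)*1)*(-2*4²) = (-9*1)*(-2*16) = -9*(-32) = 288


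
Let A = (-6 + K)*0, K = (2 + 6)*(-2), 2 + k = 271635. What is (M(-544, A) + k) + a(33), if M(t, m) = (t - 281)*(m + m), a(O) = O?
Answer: 271666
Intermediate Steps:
k = 271633 (k = -2 + 271635 = 271633)
K = -16 (K = 8*(-2) = -16)
A = 0 (A = (-6 - 16)*0 = -22*0 = 0)
M(t, m) = 2*m*(-281 + t) (M(t, m) = (-281 + t)*(2*m) = 2*m*(-281 + t))
(M(-544, A) + k) + a(33) = (2*0*(-281 - 544) + 271633) + 33 = (2*0*(-825) + 271633) + 33 = (0 + 271633) + 33 = 271633 + 33 = 271666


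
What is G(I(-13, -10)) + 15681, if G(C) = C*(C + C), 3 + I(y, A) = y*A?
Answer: 47939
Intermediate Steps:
I(y, A) = -3 + A*y (I(y, A) = -3 + y*A = -3 + A*y)
G(C) = 2*C**2 (G(C) = C*(2*C) = 2*C**2)
G(I(-13, -10)) + 15681 = 2*(-3 - 10*(-13))**2 + 15681 = 2*(-3 + 130)**2 + 15681 = 2*127**2 + 15681 = 2*16129 + 15681 = 32258 + 15681 = 47939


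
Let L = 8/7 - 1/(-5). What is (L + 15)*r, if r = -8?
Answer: -4576/35 ≈ -130.74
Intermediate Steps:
L = 47/35 (L = 8*(⅐) - 1*(-⅕) = 8/7 + ⅕ = 47/35 ≈ 1.3429)
(L + 15)*r = (47/35 + 15)*(-8) = (572/35)*(-8) = -4576/35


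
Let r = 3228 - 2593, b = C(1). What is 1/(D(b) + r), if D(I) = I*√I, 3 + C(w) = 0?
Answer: 635/403252 + 3*I*√3/403252 ≈ 0.0015747 + 1.2886e-5*I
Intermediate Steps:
C(w) = -3 (C(w) = -3 + 0 = -3)
b = -3
D(I) = I^(3/2)
r = 635
1/(D(b) + r) = 1/((-3)^(3/2) + 635) = 1/(-3*I*√3 + 635) = 1/(635 - 3*I*√3)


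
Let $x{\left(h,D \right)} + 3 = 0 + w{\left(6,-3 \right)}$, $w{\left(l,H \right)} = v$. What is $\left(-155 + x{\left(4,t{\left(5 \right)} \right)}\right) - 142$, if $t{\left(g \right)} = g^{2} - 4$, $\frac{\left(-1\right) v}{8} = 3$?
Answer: $-324$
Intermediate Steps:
$v = -24$ ($v = \left(-8\right) 3 = -24$)
$w{\left(l,H \right)} = -24$
$t{\left(g \right)} = -4 + g^{2}$ ($t{\left(g \right)} = g^{2} - 4 = -4 + g^{2}$)
$x{\left(h,D \right)} = -27$ ($x{\left(h,D \right)} = -3 + \left(0 - 24\right) = -3 - 24 = -27$)
$\left(-155 + x{\left(4,t{\left(5 \right)} \right)}\right) - 142 = \left(-155 - 27\right) - 142 = -182 - 142 = -324$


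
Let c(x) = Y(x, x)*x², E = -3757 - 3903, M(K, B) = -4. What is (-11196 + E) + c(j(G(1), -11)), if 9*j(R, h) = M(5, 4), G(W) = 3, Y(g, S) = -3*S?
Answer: -4581944/243 ≈ -18856.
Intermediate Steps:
j(R, h) = -4/9 (j(R, h) = (⅑)*(-4) = -4/9)
E = -7660
c(x) = -3*x³ (c(x) = (-3*x)*x² = -3*x³)
(-11196 + E) + c(j(G(1), -11)) = (-11196 - 7660) - 3*(-4/9)³ = -18856 - 3*(-64/729) = -18856 + 64/243 = -4581944/243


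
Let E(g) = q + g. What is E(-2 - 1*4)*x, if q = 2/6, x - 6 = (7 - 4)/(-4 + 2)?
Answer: -51/2 ≈ -25.500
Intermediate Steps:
x = 9/2 (x = 6 + (7 - 4)/(-4 + 2) = 6 + 3/(-2) = 6 + 3*(-½) = 6 - 3/2 = 9/2 ≈ 4.5000)
q = ⅓ (q = 2*(⅙) = ⅓ ≈ 0.33333)
E(g) = ⅓ + g
E(-2 - 1*4)*x = (⅓ + (-2 - 1*4))*(9/2) = (⅓ + (-2 - 4))*(9/2) = (⅓ - 6)*(9/2) = -17/3*9/2 = -51/2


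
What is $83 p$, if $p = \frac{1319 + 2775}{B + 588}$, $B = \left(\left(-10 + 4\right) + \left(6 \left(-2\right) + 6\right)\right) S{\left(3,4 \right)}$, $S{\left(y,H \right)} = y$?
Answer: $\frac{7387}{12} \approx 615.58$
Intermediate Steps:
$B = -36$ ($B = \left(\left(-10 + 4\right) + \left(6 \left(-2\right) + 6\right)\right) 3 = \left(-6 + \left(-12 + 6\right)\right) 3 = \left(-6 - 6\right) 3 = \left(-12\right) 3 = -36$)
$p = \frac{89}{12}$ ($p = \frac{1319 + 2775}{-36 + 588} = \frac{4094}{552} = 4094 \cdot \frac{1}{552} = \frac{89}{12} \approx 7.4167$)
$83 p = 83 \cdot \frac{89}{12} = \frac{7387}{12}$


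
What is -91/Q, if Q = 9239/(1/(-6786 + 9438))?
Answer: -7/1884756 ≈ -3.7140e-6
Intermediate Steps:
Q = 24501828 (Q = 9239/(1/2652) = 9239*2652 = 24501828)
-91/Q = -91/24501828 = -91*1/24501828 = -7/1884756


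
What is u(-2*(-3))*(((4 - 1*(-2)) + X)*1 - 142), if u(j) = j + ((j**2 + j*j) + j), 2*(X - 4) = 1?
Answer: -11046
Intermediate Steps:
X = 9/2 (X = 4 + (1/2)*1 = 4 + 1/2 = 9/2 ≈ 4.5000)
u(j) = 2*j + 2*j**2 (u(j) = j + ((j**2 + j**2) + j) = j + (2*j**2 + j) = j + (j + 2*j**2) = 2*j + 2*j**2)
u(-2*(-3))*(((4 - 1*(-2)) + X)*1 - 142) = (2*(-2*(-3))*(1 - 2*(-3)))*(((4 - 1*(-2)) + 9/2)*1 - 142) = (2*6*(1 + 6))*(((4 + 2) + 9/2)*1 - 142) = (2*6*7)*((6 + 9/2)*1 - 142) = 84*((21/2)*1 - 142) = 84*(21/2 - 142) = 84*(-263/2) = -11046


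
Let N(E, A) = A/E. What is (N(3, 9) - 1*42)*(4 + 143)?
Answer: -5733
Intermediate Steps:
(N(3, 9) - 1*42)*(4 + 143) = (9/3 - 1*42)*(4 + 143) = (9*(1/3) - 42)*147 = (3 - 42)*147 = -39*147 = -5733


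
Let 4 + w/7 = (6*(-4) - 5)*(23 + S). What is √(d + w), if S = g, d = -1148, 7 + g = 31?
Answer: I*√10717 ≈ 103.52*I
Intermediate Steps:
g = 24 (g = -7 + 31 = 24)
S = 24
w = -9569 (w = -28 + 7*((6*(-4) - 5)*(23 + 24)) = -28 + 7*((-24 - 5)*47) = -28 + 7*(-29*47) = -28 + 7*(-1363) = -28 - 9541 = -9569)
√(d + w) = √(-1148 - 9569) = √(-10717) = I*√10717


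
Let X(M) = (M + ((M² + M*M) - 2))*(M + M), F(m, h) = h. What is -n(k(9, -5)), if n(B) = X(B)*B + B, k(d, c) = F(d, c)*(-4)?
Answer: -654420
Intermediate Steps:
X(M) = 2*M*(-2 + M + 2*M²) (X(M) = (M + ((M² + M²) - 2))*(2*M) = (M + (2*M² - 2))*(2*M) = (M + (-2 + 2*M²))*(2*M) = (-2 + M + 2*M²)*(2*M) = 2*M*(-2 + M + 2*M²))
k(d, c) = -4*c (k(d, c) = c*(-4) = -4*c)
n(B) = B + 2*B²*(-2 + B + 2*B²) (n(B) = (2*B*(-2 + B + 2*B²))*B + B = 2*B²*(-2 + B + 2*B²) + B = B + 2*B²*(-2 + B + 2*B²))
-n(k(9, -5)) = -(-4*(-5))*(1 + 2*(-4*(-5))*(-2 - 4*(-5) + 2*(-4*(-5))²)) = -20*(1 + 2*20*(-2 + 20 + 2*20²)) = -20*(1 + 2*20*(-2 + 20 + 2*400)) = -20*(1 + 2*20*(-2 + 20 + 800)) = -20*(1 + 2*20*818) = -20*(1 + 32720) = -20*32721 = -1*654420 = -654420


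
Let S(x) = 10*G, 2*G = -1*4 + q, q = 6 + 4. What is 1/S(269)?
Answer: 1/30 ≈ 0.033333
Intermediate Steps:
q = 10
G = 3 (G = (-1*4 + 10)/2 = (-4 + 10)/2 = (½)*6 = 3)
S(x) = 30 (S(x) = 10*3 = 30)
1/S(269) = 1/30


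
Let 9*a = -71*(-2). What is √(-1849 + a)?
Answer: I*√16499/3 ≈ 42.816*I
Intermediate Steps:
a = 142/9 (a = (-71*(-2))/9 = (⅑)*142 = 142/9 ≈ 15.778)
√(-1849 + a) = √(-1849 + 142/9) = √(-16499/9) = I*√16499/3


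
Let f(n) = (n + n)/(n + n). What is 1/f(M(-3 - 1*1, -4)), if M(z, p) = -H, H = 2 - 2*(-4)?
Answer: 1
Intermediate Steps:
H = 10 (H = 2 + 8 = 10)
M(z, p) = -10 (M(z, p) = -1*10 = -10)
f(n) = 1 (f(n) = (2*n)/((2*n)) = (2*n)*(1/(2*n)) = 1)
1/f(M(-3 - 1*1, -4)) = 1/1 = 1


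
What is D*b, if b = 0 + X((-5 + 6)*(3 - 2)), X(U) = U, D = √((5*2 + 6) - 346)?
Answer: I*√330 ≈ 18.166*I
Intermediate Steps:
D = I*√330 (D = √((10 + 6) - 346) = √(16 - 346) = √(-330) = I*√330 ≈ 18.166*I)
b = 1 (b = 0 + (-5 + 6)*(3 - 2) = 0 + 1*1 = 0 + 1 = 1)
D*b = (I*√330)*1 = I*√330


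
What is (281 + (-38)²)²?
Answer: 2975625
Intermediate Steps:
(281 + (-38)²)² = (281 + 1444)² = 1725² = 2975625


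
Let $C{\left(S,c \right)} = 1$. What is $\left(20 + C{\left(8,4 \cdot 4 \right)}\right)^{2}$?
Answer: $441$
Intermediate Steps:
$\left(20 + C{\left(8,4 \cdot 4 \right)}\right)^{2} = \left(20 + 1\right)^{2} = 21^{2} = 441$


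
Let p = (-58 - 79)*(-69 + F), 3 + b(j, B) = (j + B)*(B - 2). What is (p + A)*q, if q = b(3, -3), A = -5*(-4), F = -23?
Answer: -37872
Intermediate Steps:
b(j, B) = -3 + (-2 + B)*(B + j) (b(j, B) = -3 + (j + B)*(B - 2) = -3 + (B + j)*(-2 + B) = -3 + (-2 + B)*(B + j))
A = 20
q = -3 (q = -3 + (-3)² - 2*(-3) - 2*3 - 3*3 = -3 + 9 + 6 - 6 - 9 = -3)
p = 12604 (p = (-58 - 79)*(-69 - 23) = -137*(-92) = 12604)
(p + A)*q = (12604 + 20)*(-3) = 12624*(-3) = -37872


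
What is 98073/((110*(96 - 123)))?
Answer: -10897/330 ≈ -33.021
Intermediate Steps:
98073/((110*(96 - 123))) = 98073/((110*(-27))) = 98073/(-2970) = 98073*(-1/2970) = -10897/330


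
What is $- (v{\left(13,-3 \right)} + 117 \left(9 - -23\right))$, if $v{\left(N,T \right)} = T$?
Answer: $-3741$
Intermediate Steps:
$- (v{\left(13,-3 \right)} + 117 \left(9 - -23\right)) = - (-3 + 117 \left(9 - -23\right)) = - (-3 + 117 \left(9 + 23\right)) = - (-3 + 117 \cdot 32) = - (-3 + 3744) = \left(-1\right) 3741 = -3741$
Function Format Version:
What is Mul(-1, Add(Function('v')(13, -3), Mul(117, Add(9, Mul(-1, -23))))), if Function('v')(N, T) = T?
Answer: -3741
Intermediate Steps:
Mul(-1, Add(Function('v')(13, -3), Mul(117, Add(9, Mul(-1, -23))))) = Mul(-1, Add(-3, Mul(117, Add(9, Mul(-1, -23))))) = Mul(-1, Add(-3, Mul(117, Add(9, 23)))) = Mul(-1, Add(-3, Mul(117, 32))) = Mul(-1, Add(-3, 3744)) = Mul(-1, 3741) = -3741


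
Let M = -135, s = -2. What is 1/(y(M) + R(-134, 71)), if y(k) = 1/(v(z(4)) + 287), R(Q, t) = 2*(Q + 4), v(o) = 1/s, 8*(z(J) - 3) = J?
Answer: -573/148978 ≈ -0.0038462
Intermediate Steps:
z(J) = 3 + J/8
v(o) = -½ (v(o) = 1/(-2) = -½)
R(Q, t) = 8 + 2*Q (R(Q, t) = 2*(4 + Q) = 8 + 2*Q)
y(k) = 2/573 (y(k) = 1/(-½ + 287) = 1/(573/2) = 2/573)
1/(y(M) + R(-134, 71)) = 1/(2/573 + (8 + 2*(-134))) = 1/(2/573 + (8 - 268)) = 1/(2/573 - 260) = 1/(-148978/573) = -573/148978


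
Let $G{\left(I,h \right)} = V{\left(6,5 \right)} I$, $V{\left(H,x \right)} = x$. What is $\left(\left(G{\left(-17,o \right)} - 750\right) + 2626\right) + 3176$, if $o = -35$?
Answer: $4967$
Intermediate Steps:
$G{\left(I,h \right)} = 5 I$
$\left(\left(G{\left(-17,o \right)} - 750\right) + 2626\right) + 3176 = \left(\left(5 \left(-17\right) - 750\right) + 2626\right) + 3176 = \left(\left(-85 - 750\right) + 2626\right) + 3176 = \left(-835 + 2626\right) + 3176 = 1791 + 3176 = 4967$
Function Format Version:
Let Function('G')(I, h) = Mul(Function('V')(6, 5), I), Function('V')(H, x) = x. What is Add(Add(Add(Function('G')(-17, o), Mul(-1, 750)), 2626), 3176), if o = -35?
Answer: 4967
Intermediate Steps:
Function('G')(I, h) = Mul(5, I)
Add(Add(Add(Function('G')(-17, o), Mul(-1, 750)), 2626), 3176) = Add(Add(Add(Mul(5, -17), Mul(-1, 750)), 2626), 3176) = Add(Add(Add(-85, -750), 2626), 3176) = Add(Add(-835, 2626), 3176) = Add(1791, 3176) = 4967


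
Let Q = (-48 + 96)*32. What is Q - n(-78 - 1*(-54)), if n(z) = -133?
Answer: 1669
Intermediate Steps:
Q = 1536 (Q = 48*32 = 1536)
Q - n(-78 - 1*(-54)) = 1536 - 1*(-133) = 1536 + 133 = 1669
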